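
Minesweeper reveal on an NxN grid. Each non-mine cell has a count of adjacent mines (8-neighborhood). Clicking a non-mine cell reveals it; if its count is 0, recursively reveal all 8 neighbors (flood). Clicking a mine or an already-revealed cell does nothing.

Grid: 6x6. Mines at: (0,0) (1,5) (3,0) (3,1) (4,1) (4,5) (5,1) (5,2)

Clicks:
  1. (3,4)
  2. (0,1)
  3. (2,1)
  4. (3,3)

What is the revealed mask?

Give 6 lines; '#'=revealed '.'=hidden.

Answer: .####.
.####.
.####.
..###.
..###.
......

Derivation:
Click 1 (3,4) count=1: revealed 1 new [(3,4)] -> total=1
Click 2 (0,1) count=1: revealed 1 new [(0,1)] -> total=2
Click 3 (2,1) count=2: revealed 1 new [(2,1)] -> total=3
Click 4 (3,3) count=0: revealed 15 new [(0,2) (0,3) (0,4) (1,1) (1,2) (1,3) (1,4) (2,2) (2,3) (2,4) (3,2) (3,3) (4,2) (4,3) (4,4)] -> total=18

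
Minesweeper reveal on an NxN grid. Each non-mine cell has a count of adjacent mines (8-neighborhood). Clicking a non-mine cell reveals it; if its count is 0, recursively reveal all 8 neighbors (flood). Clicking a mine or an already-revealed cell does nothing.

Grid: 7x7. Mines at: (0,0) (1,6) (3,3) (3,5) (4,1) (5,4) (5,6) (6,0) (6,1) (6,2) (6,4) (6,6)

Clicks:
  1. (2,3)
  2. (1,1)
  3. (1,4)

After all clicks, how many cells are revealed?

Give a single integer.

Click 1 (2,3) count=1: revealed 1 new [(2,3)] -> total=1
Click 2 (1,1) count=1: revealed 1 new [(1,1)] -> total=2
Click 3 (1,4) count=0: revealed 18 new [(0,1) (0,2) (0,3) (0,4) (0,5) (1,0) (1,2) (1,3) (1,4) (1,5) (2,0) (2,1) (2,2) (2,4) (2,5) (3,0) (3,1) (3,2)] -> total=20

Answer: 20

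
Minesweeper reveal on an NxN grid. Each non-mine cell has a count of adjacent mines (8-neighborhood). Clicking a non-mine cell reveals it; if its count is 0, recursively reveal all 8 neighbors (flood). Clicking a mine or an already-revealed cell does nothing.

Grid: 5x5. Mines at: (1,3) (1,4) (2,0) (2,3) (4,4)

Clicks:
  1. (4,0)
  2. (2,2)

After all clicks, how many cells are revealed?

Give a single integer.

Answer: 9

Derivation:
Click 1 (4,0) count=0: revealed 8 new [(3,0) (3,1) (3,2) (3,3) (4,0) (4,1) (4,2) (4,3)] -> total=8
Click 2 (2,2) count=2: revealed 1 new [(2,2)] -> total=9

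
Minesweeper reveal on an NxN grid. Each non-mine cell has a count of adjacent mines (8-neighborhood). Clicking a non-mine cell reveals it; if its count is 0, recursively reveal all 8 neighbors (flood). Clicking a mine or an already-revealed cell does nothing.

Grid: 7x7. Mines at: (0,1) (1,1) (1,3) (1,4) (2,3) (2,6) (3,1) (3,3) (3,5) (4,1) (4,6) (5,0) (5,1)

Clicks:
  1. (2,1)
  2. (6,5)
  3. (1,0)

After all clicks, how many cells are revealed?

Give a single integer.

Click 1 (2,1) count=2: revealed 1 new [(2,1)] -> total=1
Click 2 (6,5) count=0: revealed 14 new [(4,2) (4,3) (4,4) (4,5) (5,2) (5,3) (5,4) (5,5) (5,6) (6,2) (6,3) (6,4) (6,5) (6,6)] -> total=15
Click 3 (1,0) count=2: revealed 1 new [(1,0)] -> total=16

Answer: 16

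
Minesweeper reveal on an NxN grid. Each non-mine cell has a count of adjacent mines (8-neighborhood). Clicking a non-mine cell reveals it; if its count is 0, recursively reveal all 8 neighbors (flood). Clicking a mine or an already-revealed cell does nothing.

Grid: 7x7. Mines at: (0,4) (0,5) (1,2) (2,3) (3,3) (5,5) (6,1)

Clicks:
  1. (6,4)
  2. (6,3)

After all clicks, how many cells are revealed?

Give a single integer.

Answer: 9

Derivation:
Click 1 (6,4) count=1: revealed 1 new [(6,4)] -> total=1
Click 2 (6,3) count=0: revealed 8 new [(4,2) (4,3) (4,4) (5,2) (5,3) (5,4) (6,2) (6,3)] -> total=9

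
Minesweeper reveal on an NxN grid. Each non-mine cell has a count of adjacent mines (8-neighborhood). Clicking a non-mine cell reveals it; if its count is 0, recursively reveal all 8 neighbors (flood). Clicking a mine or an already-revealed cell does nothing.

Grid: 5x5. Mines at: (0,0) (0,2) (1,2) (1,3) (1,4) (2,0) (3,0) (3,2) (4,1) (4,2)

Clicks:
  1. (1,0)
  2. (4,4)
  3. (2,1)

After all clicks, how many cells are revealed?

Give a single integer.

Answer: 8

Derivation:
Click 1 (1,0) count=2: revealed 1 new [(1,0)] -> total=1
Click 2 (4,4) count=0: revealed 6 new [(2,3) (2,4) (3,3) (3,4) (4,3) (4,4)] -> total=7
Click 3 (2,1) count=4: revealed 1 new [(2,1)] -> total=8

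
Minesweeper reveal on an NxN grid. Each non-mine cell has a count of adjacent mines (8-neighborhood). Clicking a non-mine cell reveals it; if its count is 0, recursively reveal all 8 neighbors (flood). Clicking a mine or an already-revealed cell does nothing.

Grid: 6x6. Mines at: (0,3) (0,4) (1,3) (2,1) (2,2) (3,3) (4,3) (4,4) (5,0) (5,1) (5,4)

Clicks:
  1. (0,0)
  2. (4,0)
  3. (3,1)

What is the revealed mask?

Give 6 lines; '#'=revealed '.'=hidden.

Click 1 (0,0) count=0: revealed 6 new [(0,0) (0,1) (0,2) (1,0) (1,1) (1,2)] -> total=6
Click 2 (4,0) count=2: revealed 1 new [(4,0)] -> total=7
Click 3 (3,1) count=2: revealed 1 new [(3,1)] -> total=8

Answer: ###...
###...
......
.#....
#.....
......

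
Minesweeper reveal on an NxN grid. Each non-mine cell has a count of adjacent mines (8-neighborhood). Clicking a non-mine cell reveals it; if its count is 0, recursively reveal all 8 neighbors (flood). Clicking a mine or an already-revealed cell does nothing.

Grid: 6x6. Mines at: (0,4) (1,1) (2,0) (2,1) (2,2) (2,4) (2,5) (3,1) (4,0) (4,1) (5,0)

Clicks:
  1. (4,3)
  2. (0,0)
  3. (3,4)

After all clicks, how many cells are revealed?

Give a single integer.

Answer: 13

Derivation:
Click 1 (4,3) count=0: revealed 12 new [(3,2) (3,3) (3,4) (3,5) (4,2) (4,3) (4,4) (4,5) (5,2) (5,3) (5,4) (5,5)] -> total=12
Click 2 (0,0) count=1: revealed 1 new [(0,0)] -> total=13
Click 3 (3,4) count=2: revealed 0 new [(none)] -> total=13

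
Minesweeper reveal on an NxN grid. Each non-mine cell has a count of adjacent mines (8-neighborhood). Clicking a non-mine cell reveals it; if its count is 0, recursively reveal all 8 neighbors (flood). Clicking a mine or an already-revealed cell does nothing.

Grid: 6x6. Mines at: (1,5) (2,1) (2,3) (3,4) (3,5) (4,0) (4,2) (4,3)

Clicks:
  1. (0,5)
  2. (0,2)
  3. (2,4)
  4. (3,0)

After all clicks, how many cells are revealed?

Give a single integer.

Click 1 (0,5) count=1: revealed 1 new [(0,5)] -> total=1
Click 2 (0,2) count=0: revealed 10 new [(0,0) (0,1) (0,2) (0,3) (0,4) (1,0) (1,1) (1,2) (1,3) (1,4)] -> total=11
Click 3 (2,4) count=4: revealed 1 new [(2,4)] -> total=12
Click 4 (3,0) count=2: revealed 1 new [(3,0)] -> total=13

Answer: 13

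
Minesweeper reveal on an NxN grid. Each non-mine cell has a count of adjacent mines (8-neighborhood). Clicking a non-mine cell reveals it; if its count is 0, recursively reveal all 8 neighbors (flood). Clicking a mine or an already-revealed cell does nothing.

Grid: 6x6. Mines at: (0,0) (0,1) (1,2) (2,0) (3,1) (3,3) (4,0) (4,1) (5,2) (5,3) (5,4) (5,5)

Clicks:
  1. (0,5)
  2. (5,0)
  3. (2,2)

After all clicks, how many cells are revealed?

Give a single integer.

Click 1 (0,5) count=0: revealed 13 new [(0,3) (0,4) (0,5) (1,3) (1,4) (1,5) (2,3) (2,4) (2,5) (3,4) (3,5) (4,4) (4,5)] -> total=13
Click 2 (5,0) count=2: revealed 1 new [(5,0)] -> total=14
Click 3 (2,2) count=3: revealed 1 new [(2,2)] -> total=15

Answer: 15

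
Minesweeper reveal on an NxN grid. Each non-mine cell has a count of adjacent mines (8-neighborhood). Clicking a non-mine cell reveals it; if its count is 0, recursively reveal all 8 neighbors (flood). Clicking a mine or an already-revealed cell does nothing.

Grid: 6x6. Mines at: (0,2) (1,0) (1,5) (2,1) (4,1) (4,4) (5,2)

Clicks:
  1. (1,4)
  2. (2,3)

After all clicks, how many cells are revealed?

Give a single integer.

Answer: 9

Derivation:
Click 1 (1,4) count=1: revealed 1 new [(1,4)] -> total=1
Click 2 (2,3) count=0: revealed 8 new [(1,2) (1,3) (2,2) (2,3) (2,4) (3,2) (3,3) (3,4)] -> total=9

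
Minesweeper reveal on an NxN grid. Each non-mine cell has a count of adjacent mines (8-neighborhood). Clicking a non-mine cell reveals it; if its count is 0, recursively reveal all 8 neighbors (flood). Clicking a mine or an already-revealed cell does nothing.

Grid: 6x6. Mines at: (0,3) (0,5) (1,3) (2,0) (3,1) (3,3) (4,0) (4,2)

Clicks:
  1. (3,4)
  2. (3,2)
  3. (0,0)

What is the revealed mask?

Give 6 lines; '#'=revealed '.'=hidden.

Click 1 (3,4) count=1: revealed 1 new [(3,4)] -> total=1
Click 2 (3,2) count=3: revealed 1 new [(3,2)] -> total=2
Click 3 (0,0) count=0: revealed 6 new [(0,0) (0,1) (0,2) (1,0) (1,1) (1,2)] -> total=8

Answer: ###...
###...
......
..#.#.
......
......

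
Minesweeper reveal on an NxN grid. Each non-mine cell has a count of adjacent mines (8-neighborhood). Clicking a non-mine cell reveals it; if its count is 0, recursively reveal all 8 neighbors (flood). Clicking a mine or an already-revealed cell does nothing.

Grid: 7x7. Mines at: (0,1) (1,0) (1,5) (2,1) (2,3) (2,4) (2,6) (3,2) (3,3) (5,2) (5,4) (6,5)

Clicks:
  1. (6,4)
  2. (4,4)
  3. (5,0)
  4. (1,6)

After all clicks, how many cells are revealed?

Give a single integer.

Click 1 (6,4) count=2: revealed 1 new [(6,4)] -> total=1
Click 2 (4,4) count=2: revealed 1 new [(4,4)] -> total=2
Click 3 (5,0) count=0: revealed 8 new [(3,0) (3,1) (4,0) (4,1) (5,0) (5,1) (6,0) (6,1)] -> total=10
Click 4 (1,6) count=2: revealed 1 new [(1,6)] -> total=11

Answer: 11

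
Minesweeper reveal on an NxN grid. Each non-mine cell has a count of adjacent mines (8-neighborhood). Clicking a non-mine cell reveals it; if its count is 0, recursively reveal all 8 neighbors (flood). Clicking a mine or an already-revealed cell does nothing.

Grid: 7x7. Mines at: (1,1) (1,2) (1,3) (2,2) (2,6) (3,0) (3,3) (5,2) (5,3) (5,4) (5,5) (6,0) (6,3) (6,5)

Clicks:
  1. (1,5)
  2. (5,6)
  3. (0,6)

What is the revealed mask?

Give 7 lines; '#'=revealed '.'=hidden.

Click 1 (1,5) count=1: revealed 1 new [(1,5)] -> total=1
Click 2 (5,6) count=2: revealed 1 new [(5,6)] -> total=2
Click 3 (0,6) count=0: revealed 5 new [(0,4) (0,5) (0,6) (1,4) (1,6)] -> total=7

Answer: ....###
....###
.......
.......
.......
......#
.......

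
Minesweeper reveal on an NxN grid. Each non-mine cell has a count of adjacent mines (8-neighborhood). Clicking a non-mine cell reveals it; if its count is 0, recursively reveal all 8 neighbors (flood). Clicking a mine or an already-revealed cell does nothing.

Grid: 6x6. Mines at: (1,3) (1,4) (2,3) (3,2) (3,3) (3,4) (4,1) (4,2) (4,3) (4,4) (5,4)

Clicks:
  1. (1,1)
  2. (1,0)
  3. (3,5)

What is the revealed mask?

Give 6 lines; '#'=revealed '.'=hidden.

Click 1 (1,1) count=0: revealed 11 new [(0,0) (0,1) (0,2) (1,0) (1,1) (1,2) (2,0) (2,1) (2,2) (3,0) (3,1)] -> total=11
Click 2 (1,0) count=0: revealed 0 new [(none)] -> total=11
Click 3 (3,5) count=2: revealed 1 new [(3,5)] -> total=12

Answer: ###...
###...
###...
##...#
......
......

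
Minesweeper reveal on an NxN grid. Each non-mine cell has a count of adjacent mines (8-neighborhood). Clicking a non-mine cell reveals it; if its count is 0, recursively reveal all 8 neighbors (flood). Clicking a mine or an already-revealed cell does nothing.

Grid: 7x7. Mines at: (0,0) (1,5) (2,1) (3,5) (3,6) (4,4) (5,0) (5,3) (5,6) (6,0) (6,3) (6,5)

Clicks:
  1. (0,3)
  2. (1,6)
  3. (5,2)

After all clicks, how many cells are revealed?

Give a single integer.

Answer: 16

Derivation:
Click 1 (0,3) count=0: revealed 14 new [(0,1) (0,2) (0,3) (0,4) (1,1) (1,2) (1,3) (1,4) (2,2) (2,3) (2,4) (3,2) (3,3) (3,4)] -> total=14
Click 2 (1,6) count=1: revealed 1 new [(1,6)] -> total=15
Click 3 (5,2) count=2: revealed 1 new [(5,2)] -> total=16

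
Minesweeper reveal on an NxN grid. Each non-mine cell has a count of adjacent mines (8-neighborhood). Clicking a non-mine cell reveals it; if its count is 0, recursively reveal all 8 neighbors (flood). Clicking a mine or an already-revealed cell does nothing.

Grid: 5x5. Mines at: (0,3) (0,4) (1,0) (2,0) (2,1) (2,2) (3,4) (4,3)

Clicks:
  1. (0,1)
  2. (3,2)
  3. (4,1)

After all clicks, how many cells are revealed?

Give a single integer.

Answer: 7

Derivation:
Click 1 (0,1) count=1: revealed 1 new [(0,1)] -> total=1
Click 2 (3,2) count=3: revealed 1 new [(3,2)] -> total=2
Click 3 (4,1) count=0: revealed 5 new [(3,0) (3,1) (4,0) (4,1) (4,2)] -> total=7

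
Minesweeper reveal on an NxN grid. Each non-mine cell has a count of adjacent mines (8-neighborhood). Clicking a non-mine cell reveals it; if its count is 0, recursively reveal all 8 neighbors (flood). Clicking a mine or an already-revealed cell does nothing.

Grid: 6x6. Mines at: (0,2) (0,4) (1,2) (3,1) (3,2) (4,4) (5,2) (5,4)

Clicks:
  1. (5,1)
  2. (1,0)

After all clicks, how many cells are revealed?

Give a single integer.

Click 1 (5,1) count=1: revealed 1 new [(5,1)] -> total=1
Click 2 (1,0) count=0: revealed 6 new [(0,0) (0,1) (1,0) (1,1) (2,0) (2,1)] -> total=7

Answer: 7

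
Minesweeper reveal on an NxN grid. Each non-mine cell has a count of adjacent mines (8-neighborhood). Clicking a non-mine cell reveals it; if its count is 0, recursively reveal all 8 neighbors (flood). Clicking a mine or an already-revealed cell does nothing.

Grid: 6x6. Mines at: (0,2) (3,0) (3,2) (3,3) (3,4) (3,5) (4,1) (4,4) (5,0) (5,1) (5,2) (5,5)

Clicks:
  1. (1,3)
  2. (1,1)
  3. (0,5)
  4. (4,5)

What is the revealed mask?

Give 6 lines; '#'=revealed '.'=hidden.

Click 1 (1,3) count=1: revealed 1 new [(1,3)] -> total=1
Click 2 (1,1) count=1: revealed 1 new [(1,1)] -> total=2
Click 3 (0,5) count=0: revealed 8 new [(0,3) (0,4) (0,5) (1,4) (1,5) (2,3) (2,4) (2,5)] -> total=10
Click 4 (4,5) count=4: revealed 1 new [(4,5)] -> total=11

Answer: ...###
.#.###
...###
......
.....#
......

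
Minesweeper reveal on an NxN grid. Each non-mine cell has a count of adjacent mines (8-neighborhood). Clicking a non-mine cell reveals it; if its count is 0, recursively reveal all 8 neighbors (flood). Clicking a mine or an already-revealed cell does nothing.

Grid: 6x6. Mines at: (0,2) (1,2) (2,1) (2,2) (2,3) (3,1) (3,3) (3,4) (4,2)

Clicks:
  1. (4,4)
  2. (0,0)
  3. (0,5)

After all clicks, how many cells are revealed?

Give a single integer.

Answer: 13

Derivation:
Click 1 (4,4) count=2: revealed 1 new [(4,4)] -> total=1
Click 2 (0,0) count=0: revealed 4 new [(0,0) (0,1) (1,0) (1,1)] -> total=5
Click 3 (0,5) count=0: revealed 8 new [(0,3) (0,4) (0,5) (1,3) (1,4) (1,5) (2,4) (2,5)] -> total=13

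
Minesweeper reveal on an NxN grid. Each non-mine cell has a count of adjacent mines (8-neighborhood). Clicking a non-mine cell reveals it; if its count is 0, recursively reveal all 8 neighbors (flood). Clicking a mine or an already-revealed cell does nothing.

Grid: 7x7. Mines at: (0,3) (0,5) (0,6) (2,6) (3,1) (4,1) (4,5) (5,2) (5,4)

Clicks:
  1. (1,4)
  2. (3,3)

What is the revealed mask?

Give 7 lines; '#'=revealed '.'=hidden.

Click 1 (1,4) count=2: revealed 1 new [(1,4)] -> total=1
Click 2 (3,3) count=0: revealed 14 new [(1,2) (1,3) (1,5) (2,2) (2,3) (2,4) (2,5) (3,2) (3,3) (3,4) (3,5) (4,2) (4,3) (4,4)] -> total=15

Answer: .......
..####.
..####.
..####.
..###..
.......
.......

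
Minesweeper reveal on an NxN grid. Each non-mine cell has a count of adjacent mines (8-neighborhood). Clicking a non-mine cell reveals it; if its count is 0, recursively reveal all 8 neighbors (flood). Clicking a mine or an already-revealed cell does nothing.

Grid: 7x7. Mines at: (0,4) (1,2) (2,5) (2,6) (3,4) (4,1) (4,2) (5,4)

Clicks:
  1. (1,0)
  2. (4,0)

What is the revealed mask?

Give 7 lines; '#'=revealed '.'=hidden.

Click 1 (1,0) count=0: revealed 8 new [(0,0) (0,1) (1,0) (1,1) (2,0) (2,1) (3,0) (3,1)] -> total=8
Click 2 (4,0) count=1: revealed 1 new [(4,0)] -> total=9

Answer: ##.....
##.....
##.....
##.....
#......
.......
.......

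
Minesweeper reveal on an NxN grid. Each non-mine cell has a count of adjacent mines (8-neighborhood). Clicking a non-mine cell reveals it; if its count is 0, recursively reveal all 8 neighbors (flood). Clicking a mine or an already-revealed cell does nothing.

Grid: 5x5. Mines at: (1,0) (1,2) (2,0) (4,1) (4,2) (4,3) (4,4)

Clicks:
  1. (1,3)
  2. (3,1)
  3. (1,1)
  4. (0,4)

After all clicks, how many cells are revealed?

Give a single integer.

Answer: 10

Derivation:
Click 1 (1,3) count=1: revealed 1 new [(1,3)] -> total=1
Click 2 (3,1) count=3: revealed 1 new [(3,1)] -> total=2
Click 3 (1,1) count=3: revealed 1 new [(1,1)] -> total=3
Click 4 (0,4) count=0: revealed 7 new [(0,3) (0,4) (1,4) (2,3) (2,4) (3,3) (3,4)] -> total=10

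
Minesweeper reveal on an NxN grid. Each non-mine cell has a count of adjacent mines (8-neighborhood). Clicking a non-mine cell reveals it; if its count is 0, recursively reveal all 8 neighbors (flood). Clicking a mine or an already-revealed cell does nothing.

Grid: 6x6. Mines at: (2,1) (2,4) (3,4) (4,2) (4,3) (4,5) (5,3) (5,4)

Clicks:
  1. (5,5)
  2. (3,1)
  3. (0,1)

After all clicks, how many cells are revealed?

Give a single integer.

Answer: 14

Derivation:
Click 1 (5,5) count=2: revealed 1 new [(5,5)] -> total=1
Click 2 (3,1) count=2: revealed 1 new [(3,1)] -> total=2
Click 3 (0,1) count=0: revealed 12 new [(0,0) (0,1) (0,2) (0,3) (0,4) (0,5) (1,0) (1,1) (1,2) (1,3) (1,4) (1,5)] -> total=14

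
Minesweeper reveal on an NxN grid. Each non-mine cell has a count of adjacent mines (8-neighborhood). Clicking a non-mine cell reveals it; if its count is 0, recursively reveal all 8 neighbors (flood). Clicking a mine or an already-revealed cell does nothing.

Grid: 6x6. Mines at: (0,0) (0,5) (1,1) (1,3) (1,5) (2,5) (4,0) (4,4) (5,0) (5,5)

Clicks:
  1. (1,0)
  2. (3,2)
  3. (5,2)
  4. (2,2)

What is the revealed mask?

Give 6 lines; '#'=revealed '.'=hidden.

Click 1 (1,0) count=2: revealed 1 new [(1,0)] -> total=1
Click 2 (3,2) count=0: revealed 12 new [(2,1) (2,2) (2,3) (3,1) (3,2) (3,3) (4,1) (4,2) (4,3) (5,1) (5,2) (5,3)] -> total=13
Click 3 (5,2) count=0: revealed 0 new [(none)] -> total=13
Click 4 (2,2) count=2: revealed 0 new [(none)] -> total=13

Answer: ......
#.....
.###..
.###..
.###..
.###..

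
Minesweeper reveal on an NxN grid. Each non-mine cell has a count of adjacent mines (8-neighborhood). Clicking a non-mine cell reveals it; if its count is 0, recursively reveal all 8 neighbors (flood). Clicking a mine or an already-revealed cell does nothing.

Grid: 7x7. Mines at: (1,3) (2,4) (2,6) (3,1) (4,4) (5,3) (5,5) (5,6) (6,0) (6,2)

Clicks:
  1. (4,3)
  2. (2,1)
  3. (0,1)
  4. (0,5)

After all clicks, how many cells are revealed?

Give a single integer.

Answer: 16

Derivation:
Click 1 (4,3) count=2: revealed 1 new [(4,3)] -> total=1
Click 2 (2,1) count=1: revealed 1 new [(2,1)] -> total=2
Click 3 (0,1) count=0: revealed 8 new [(0,0) (0,1) (0,2) (1,0) (1,1) (1,2) (2,0) (2,2)] -> total=10
Click 4 (0,5) count=0: revealed 6 new [(0,4) (0,5) (0,6) (1,4) (1,5) (1,6)] -> total=16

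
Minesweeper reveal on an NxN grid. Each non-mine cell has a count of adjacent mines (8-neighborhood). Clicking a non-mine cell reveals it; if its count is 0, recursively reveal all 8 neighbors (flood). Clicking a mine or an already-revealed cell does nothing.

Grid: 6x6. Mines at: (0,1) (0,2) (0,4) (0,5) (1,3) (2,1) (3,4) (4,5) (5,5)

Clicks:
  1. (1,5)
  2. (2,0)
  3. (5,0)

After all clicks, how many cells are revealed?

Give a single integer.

Click 1 (1,5) count=2: revealed 1 new [(1,5)] -> total=1
Click 2 (2,0) count=1: revealed 1 new [(2,0)] -> total=2
Click 3 (5,0) count=0: revealed 14 new [(3,0) (3,1) (3,2) (3,3) (4,0) (4,1) (4,2) (4,3) (4,4) (5,0) (5,1) (5,2) (5,3) (5,4)] -> total=16

Answer: 16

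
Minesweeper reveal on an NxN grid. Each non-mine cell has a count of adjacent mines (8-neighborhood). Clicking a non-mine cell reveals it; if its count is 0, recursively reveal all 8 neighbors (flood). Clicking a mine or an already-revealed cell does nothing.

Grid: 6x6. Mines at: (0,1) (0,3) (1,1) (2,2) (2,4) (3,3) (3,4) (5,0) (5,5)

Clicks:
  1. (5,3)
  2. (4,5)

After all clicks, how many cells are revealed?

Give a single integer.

Click 1 (5,3) count=0: revealed 8 new [(4,1) (4,2) (4,3) (4,4) (5,1) (5,2) (5,3) (5,4)] -> total=8
Click 2 (4,5) count=2: revealed 1 new [(4,5)] -> total=9

Answer: 9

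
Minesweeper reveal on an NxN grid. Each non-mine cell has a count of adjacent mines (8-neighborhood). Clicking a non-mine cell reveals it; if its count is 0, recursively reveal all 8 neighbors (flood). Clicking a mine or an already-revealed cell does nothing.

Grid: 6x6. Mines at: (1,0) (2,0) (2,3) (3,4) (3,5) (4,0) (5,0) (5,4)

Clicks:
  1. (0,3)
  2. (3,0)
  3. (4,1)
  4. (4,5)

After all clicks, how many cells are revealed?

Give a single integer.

Answer: 15

Derivation:
Click 1 (0,3) count=0: revealed 12 new [(0,1) (0,2) (0,3) (0,4) (0,5) (1,1) (1,2) (1,3) (1,4) (1,5) (2,4) (2,5)] -> total=12
Click 2 (3,0) count=2: revealed 1 new [(3,0)] -> total=13
Click 3 (4,1) count=2: revealed 1 new [(4,1)] -> total=14
Click 4 (4,5) count=3: revealed 1 new [(4,5)] -> total=15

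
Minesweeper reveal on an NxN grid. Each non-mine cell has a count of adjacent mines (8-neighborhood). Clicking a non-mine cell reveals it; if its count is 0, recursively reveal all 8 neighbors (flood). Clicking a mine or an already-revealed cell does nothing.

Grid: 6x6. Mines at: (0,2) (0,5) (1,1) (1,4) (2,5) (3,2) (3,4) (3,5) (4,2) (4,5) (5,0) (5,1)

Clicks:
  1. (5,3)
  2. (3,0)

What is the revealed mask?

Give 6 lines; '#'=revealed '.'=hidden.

Click 1 (5,3) count=1: revealed 1 new [(5,3)] -> total=1
Click 2 (3,0) count=0: revealed 6 new [(2,0) (2,1) (3,0) (3,1) (4,0) (4,1)] -> total=7

Answer: ......
......
##....
##....
##....
...#..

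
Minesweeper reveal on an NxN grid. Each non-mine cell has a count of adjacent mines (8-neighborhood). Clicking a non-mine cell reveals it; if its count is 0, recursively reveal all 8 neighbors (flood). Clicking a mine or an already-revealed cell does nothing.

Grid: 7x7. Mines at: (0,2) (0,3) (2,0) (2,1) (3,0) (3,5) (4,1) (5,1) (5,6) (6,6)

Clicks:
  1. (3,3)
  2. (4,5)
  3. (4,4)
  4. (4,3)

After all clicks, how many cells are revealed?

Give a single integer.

Click 1 (3,3) count=0: revealed 21 new [(1,2) (1,3) (1,4) (2,2) (2,3) (2,4) (3,2) (3,3) (3,4) (4,2) (4,3) (4,4) (4,5) (5,2) (5,3) (5,4) (5,5) (6,2) (6,3) (6,4) (6,5)] -> total=21
Click 2 (4,5) count=2: revealed 0 new [(none)] -> total=21
Click 3 (4,4) count=1: revealed 0 new [(none)] -> total=21
Click 4 (4,3) count=0: revealed 0 new [(none)] -> total=21

Answer: 21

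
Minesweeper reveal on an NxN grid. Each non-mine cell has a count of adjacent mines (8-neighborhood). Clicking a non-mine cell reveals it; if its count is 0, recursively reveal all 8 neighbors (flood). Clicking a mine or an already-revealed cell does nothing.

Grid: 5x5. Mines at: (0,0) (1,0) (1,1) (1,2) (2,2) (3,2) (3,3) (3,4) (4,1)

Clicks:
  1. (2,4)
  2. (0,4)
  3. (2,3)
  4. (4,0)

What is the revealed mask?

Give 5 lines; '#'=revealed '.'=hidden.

Answer: ...##
...##
...##
.....
#....

Derivation:
Click 1 (2,4) count=2: revealed 1 new [(2,4)] -> total=1
Click 2 (0,4) count=0: revealed 5 new [(0,3) (0,4) (1,3) (1,4) (2,3)] -> total=6
Click 3 (2,3) count=5: revealed 0 new [(none)] -> total=6
Click 4 (4,0) count=1: revealed 1 new [(4,0)] -> total=7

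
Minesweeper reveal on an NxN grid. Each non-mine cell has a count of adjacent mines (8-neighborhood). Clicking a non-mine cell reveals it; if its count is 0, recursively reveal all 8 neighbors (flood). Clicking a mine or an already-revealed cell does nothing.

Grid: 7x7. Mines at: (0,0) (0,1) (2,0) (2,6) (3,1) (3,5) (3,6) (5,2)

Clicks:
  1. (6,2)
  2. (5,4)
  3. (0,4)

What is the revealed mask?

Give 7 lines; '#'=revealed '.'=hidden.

Click 1 (6,2) count=1: revealed 1 new [(6,2)] -> total=1
Click 2 (5,4) count=0: revealed 12 new [(4,3) (4,4) (4,5) (4,6) (5,3) (5,4) (5,5) (5,6) (6,3) (6,4) (6,5) (6,6)] -> total=13
Click 3 (0,4) count=0: revealed 18 new [(0,2) (0,3) (0,4) (0,5) (0,6) (1,2) (1,3) (1,4) (1,5) (1,6) (2,2) (2,3) (2,4) (2,5) (3,2) (3,3) (3,4) (4,2)] -> total=31

Answer: ..#####
..#####
..####.
..###..
..#####
...####
..#####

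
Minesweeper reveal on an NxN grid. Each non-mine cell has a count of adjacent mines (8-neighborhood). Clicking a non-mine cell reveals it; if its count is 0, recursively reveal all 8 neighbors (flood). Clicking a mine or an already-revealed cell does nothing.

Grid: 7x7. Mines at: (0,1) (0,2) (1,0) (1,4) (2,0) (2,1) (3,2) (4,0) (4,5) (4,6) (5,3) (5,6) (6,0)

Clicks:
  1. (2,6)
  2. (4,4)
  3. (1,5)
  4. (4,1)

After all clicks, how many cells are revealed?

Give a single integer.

Click 1 (2,6) count=0: revealed 8 new [(0,5) (0,6) (1,5) (1,6) (2,5) (2,6) (3,5) (3,6)] -> total=8
Click 2 (4,4) count=2: revealed 1 new [(4,4)] -> total=9
Click 3 (1,5) count=1: revealed 0 new [(none)] -> total=9
Click 4 (4,1) count=2: revealed 1 new [(4,1)] -> total=10

Answer: 10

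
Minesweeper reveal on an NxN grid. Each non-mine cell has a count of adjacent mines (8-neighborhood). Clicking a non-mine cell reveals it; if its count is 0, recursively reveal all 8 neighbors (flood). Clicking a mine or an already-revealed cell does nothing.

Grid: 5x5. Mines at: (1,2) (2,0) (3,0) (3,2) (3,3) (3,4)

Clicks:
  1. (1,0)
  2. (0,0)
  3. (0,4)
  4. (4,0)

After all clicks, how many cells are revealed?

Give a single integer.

Click 1 (1,0) count=1: revealed 1 new [(1,0)] -> total=1
Click 2 (0,0) count=0: revealed 3 new [(0,0) (0,1) (1,1)] -> total=4
Click 3 (0,4) count=0: revealed 6 new [(0,3) (0,4) (1,3) (1,4) (2,3) (2,4)] -> total=10
Click 4 (4,0) count=1: revealed 1 new [(4,0)] -> total=11

Answer: 11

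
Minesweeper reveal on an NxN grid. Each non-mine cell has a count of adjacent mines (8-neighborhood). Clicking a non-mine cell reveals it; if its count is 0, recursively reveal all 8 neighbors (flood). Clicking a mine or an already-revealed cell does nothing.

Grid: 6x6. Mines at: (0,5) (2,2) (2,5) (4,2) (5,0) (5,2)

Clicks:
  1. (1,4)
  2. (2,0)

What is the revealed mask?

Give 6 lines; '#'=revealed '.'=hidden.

Click 1 (1,4) count=2: revealed 1 new [(1,4)] -> total=1
Click 2 (2,0) count=0: revealed 15 new [(0,0) (0,1) (0,2) (0,3) (0,4) (1,0) (1,1) (1,2) (1,3) (2,0) (2,1) (3,0) (3,1) (4,0) (4,1)] -> total=16

Answer: #####.
#####.
##....
##....
##....
......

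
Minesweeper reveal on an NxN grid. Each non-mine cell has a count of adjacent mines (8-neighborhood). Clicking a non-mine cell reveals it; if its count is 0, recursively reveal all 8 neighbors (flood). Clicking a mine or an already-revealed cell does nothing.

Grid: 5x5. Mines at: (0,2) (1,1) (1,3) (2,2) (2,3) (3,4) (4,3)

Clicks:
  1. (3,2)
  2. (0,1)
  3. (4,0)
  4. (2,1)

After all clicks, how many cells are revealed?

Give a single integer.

Answer: 9

Derivation:
Click 1 (3,2) count=3: revealed 1 new [(3,2)] -> total=1
Click 2 (0,1) count=2: revealed 1 new [(0,1)] -> total=2
Click 3 (4,0) count=0: revealed 7 new [(2,0) (2,1) (3,0) (3,1) (4,0) (4,1) (4,2)] -> total=9
Click 4 (2,1) count=2: revealed 0 new [(none)] -> total=9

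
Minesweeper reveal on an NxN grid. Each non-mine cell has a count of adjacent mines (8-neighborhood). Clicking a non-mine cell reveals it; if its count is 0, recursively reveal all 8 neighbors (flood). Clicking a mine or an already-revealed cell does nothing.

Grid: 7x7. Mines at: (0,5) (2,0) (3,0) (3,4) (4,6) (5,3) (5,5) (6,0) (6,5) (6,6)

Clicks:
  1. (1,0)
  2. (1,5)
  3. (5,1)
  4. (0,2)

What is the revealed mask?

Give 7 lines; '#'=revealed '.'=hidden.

Click 1 (1,0) count=1: revealed 1 new [(1,0)] -> total=1
Click 2 (1,5) count=1: revealed 1 new [(1,5)] -> total=2
Click 3 (5,1) count=1: revealed 1 new [(5,1)] -> total=3
Click 4 (0,2) count=0: revealed 19 new [(0,0) (0,1) (0,2) (0,3) (0,4) (1,1) (1,2) (1,3) (1,4) (2,1) (2,2) (2,3) (2,4) (3,1) (3,2) (3,3) (4,1) (4,2) (4,3)] -> total=22

Answer: #####..
######.
.####..
.###...
.###...
.#.....
.......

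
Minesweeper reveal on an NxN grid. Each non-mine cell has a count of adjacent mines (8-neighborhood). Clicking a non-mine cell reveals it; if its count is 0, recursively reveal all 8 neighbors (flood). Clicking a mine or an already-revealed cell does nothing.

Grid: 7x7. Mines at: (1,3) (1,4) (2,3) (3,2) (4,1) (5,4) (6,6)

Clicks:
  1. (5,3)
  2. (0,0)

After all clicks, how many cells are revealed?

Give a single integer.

Answer: 12

Derivation:
Click 1 (5,3) count=1: revealed 1 new [(5,3)] -> total=1
Click 2 (0,0) count=0: revealed 11 new [(0,0) (0,1) (0,2) (1,0) (1,1) (1,2) (2,0) (2,1) (2,2) (3,0) (3,1)] -> total=12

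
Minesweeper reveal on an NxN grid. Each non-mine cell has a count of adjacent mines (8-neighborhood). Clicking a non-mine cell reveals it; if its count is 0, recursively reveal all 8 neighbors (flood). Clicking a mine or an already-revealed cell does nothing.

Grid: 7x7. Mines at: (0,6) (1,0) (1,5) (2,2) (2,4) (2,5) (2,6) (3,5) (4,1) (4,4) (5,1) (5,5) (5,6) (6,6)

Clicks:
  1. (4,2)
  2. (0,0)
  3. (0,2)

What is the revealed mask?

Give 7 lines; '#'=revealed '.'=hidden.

Click 1 (4,2) count=2: revealed 1 new [(4,2)] -> total=1
Click 2 (0,0) count=1: revealed 1 new [(0,0)] -> total=2
Click 3 (0,2) count=0: revealed 8 new [(0,1) (0,2) (0,3) (0,4) (1,1) (1,2) (1,3) (1,4)] -> total=10

Answer: #####..
.####..
.......
.......
..#....
.......
.......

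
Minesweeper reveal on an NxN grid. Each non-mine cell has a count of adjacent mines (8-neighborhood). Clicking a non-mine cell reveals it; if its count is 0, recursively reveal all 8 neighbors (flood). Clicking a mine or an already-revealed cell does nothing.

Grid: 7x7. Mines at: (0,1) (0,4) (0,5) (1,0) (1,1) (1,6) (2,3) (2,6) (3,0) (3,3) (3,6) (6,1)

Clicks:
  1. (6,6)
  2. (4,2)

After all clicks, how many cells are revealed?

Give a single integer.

Click 1 (6,6) count=0: revealed 15 new [(4,2) (4,3) (4,4) (4,5) (4,6) (5,2) (5,3) (5,4) (5,5) (5,6) (6,2) (6,3) (6,4) (6,5) (6,6)] -> total=15
Click 2 (4,2) count=1: revealed 0 new [(none)] -> total=15

Answer: 15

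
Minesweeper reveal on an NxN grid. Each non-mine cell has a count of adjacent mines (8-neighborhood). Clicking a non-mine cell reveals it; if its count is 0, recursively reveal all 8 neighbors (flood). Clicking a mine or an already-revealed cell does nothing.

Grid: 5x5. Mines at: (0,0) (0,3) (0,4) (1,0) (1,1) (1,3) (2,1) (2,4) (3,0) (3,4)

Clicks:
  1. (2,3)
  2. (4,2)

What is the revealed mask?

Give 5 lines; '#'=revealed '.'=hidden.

Click 1 (2,3) count=3: revealed 1 new [(2,3)] -> total=1
Click 2 (4,2) count=0: revealed 6 new [(3,1) (3,2) (3,3) (4,1) (4,2) (4,3)] -> total=7

Answer: .....
.....
...#.
.###.
.###.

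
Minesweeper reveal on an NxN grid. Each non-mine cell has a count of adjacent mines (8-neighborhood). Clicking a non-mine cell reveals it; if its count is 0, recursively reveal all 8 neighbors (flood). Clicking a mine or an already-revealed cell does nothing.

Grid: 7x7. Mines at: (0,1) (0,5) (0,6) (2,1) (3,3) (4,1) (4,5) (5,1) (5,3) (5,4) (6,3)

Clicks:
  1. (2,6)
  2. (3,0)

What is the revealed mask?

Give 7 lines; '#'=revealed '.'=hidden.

Click 1 (2,6) count=0: revealed 9 new [(1,4) (1,5) (1,6) (2,4) (2,5) (2,6) (3,4) (3,5) (3,6)] -> total=9
Click 2 (3,0) count=2: revealed 1 new [(3,0)] -> total=10

Answer: .......
....###
....###
#...###
.......
.......
.......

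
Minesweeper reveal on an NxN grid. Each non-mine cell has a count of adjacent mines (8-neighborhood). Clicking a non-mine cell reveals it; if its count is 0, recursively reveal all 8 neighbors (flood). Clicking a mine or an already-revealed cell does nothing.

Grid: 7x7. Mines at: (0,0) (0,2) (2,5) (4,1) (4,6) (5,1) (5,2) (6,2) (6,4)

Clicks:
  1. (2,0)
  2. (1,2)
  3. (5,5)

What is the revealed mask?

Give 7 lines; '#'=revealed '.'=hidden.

Click 1 (2,0) count=0: revealed 23 new [(1,0) (1,1) (1,2) (1,3) (1,4) (2,0) (2,1) (2,2) (2,3) (2,4) (3,0) (3,1) (3,2) (3,3) (3,4) (3,5) (4,2) (4,3) (4,4) (4,5) (5,3) (5,4) (5,5)] -> total=23
Click 2 (1,2) count=1: revealed 0 new [(none)] -> total=23
Click 3 (5,5) count=2: revealed 0 new [(none)] -> total=23

Answer: .......
#####..
#####..
######.
..####.
...###.
.......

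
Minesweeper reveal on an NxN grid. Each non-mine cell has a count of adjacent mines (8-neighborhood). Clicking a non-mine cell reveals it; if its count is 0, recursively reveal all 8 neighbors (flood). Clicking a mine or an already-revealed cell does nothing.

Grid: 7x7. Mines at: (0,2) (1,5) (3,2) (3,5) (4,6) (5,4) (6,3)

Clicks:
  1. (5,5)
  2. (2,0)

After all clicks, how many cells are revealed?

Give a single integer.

Click 1 (5,5) count=2: revealed 1 new [(5,5)] -> total=1
Click 2 (2,0) count=0: revealed 17 new [(0,0) (0,1) (1,0) (1,1) (2,0) (2,1) (3,0) (3,1) (4,0) (4,1) (4,2) (5,0) (5,1) (5,2) (6,0) (6,1) (6,2)] -> total=18

Answer: 18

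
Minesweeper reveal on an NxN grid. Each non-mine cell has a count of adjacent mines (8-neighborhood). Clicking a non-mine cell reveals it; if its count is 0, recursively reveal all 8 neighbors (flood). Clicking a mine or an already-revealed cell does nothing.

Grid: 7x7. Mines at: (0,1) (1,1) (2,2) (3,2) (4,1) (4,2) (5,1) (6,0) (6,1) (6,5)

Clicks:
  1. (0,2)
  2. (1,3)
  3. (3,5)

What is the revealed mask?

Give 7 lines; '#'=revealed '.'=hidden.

Answer: ..#####
..#####
...####
...####
...####
...####
.......

Derivation:
Click 1 (0,2) count=2: revealed 1 new [(0,2)] -> total=1
Click 2 (1,3) count=1: revealed 1 new [(1,3)] -> total=2
Click 3 (3,5) count=0: revealed 24 new [(0,3) (0,4) (0,5) (0,6) (1,2) (1,4) (1,5) (1,6) (2,3) (2,4) (2,5) (2,6) (3,3) (3,4) (3,5) (3,6) (4,3) (4,4) (4,5) (4,6) (5,3) (5,4) (5,5) (5,6)] -> total=26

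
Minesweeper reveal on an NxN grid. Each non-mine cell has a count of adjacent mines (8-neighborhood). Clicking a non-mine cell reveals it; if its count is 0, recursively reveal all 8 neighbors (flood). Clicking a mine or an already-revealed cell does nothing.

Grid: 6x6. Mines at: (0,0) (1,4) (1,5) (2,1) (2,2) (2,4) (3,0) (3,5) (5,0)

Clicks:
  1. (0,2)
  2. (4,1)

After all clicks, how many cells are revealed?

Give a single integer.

Click 1 (0,2) count=0: revealed 6 new [(0,1) (0,2) (0,3) (1,1) (1,2) (1,3)] -> total=6
Click 2 (4,1) count=2: revealed 1 new [(4,1)] -> total=7

Answer: 7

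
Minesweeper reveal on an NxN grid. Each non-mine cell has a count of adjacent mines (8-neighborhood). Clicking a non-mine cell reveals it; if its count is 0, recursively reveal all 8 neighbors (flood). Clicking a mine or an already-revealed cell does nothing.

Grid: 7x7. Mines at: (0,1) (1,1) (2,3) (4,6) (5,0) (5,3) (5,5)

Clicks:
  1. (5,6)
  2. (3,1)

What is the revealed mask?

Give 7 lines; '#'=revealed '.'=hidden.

Click 1 (5,6) count=2: revealed 1 new [(5,6)] -> total=1
Click 2 (3,1) count=0: revealed 9 new [(2,0) (2,1) (2,2) (3,0) (3,1) (3,2) (4,0) (4,1) (4,2)] -> total=10

Answer: .......
.......
###....
###....
###....
......#
.......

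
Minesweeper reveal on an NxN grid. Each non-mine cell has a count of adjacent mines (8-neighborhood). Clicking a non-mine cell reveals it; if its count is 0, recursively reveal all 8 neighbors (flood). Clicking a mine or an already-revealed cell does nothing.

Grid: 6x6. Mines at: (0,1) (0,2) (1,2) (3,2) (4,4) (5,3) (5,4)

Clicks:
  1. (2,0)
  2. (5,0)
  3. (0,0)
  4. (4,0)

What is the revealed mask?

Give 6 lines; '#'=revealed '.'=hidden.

Click 1 (2,0) count=0: revealed 12 new [(1,0) (1,1) (2,0) (2,1) (3,0) (3,1) (4,0) (4,1) (4,2) (5,0) (5,1) (5,2)] -> total=12
Click 2 (5,0) count=0: revealed 0 new [(none)] -> total=12
Click 3 (0,0) count=1: revealed 1 new [(0,0)] -> total=13
Click 4 (4,0) count=0: revealed 0 new [(none)] -> total=13

Answer: #.....
##....
##....
##....
###...
###...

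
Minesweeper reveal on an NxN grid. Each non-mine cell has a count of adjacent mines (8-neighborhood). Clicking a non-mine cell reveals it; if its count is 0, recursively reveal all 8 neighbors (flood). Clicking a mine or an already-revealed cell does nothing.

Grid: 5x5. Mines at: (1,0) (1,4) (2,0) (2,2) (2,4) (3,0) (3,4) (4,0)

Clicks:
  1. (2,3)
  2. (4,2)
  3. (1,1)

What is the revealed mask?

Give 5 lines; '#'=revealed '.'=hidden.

Answer: .....
.#...
...#.
.###.
.###.

Derivation:
Click 1 (2,3) count=4: revealed 1 new [(2,3)] -> total=1
Click 2 (4,2) count=0: revealed 6 new [(3,1) (3,2) (3,3) (4,1) (4,2) (4,3)] -> total=7
Click 3 (1,1) count=3: revealed 1 new [(1,1)] -> total=8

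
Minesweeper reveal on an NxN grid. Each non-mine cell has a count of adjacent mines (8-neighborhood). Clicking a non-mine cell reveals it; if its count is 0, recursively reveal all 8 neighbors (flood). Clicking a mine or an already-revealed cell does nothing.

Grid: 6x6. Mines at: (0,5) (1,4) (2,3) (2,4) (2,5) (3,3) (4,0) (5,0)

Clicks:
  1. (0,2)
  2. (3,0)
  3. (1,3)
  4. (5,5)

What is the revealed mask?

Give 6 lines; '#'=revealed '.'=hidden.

Click 1 (0,2) count=0: revealed 14 new [(0,0) (0,1) (0,2) (0,3) (1,0) (1,1) (1,2) (1,3) (2,0) (2,1) (2,2) (3,0) (3,1) (3,2)] -> total=14
Click 2 (3,0) count=1: revealed 0 new [(none)] -> total=14
Click 3 (1,3) count=3: revealed 0 new [(none)] -> total=14
Click 4 (5,5) count=0: revealed 12 new [(3,4) (3,5) (4,1) (4,2) (4,3) (4,4) (4,5) (5,1) (5,2) (5,3) (5,4) (5,5)] -> total=26

Answer: ####..
####..
###...
###.##
.#####
.#####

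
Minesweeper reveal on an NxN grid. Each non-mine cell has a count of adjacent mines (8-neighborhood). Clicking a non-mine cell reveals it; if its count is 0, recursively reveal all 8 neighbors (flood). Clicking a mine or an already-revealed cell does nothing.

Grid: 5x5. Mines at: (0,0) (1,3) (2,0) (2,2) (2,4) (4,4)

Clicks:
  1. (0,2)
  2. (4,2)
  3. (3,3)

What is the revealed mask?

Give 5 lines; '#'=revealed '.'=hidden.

Click 1 (0,2) count=1: revealed 1 new [(0,2)] -> total=1
Click 2 (4,2) count=0: revealed 8 new [(3,0) (3,1) (3,2) (3,3) (4,0) (4,1) (4,2) (4,3)] -> total=9
Click 3 (3,3) count=3: revealed 0 new [(none)] -> total=9

Answer: ..#..
.....
.....
####.
####.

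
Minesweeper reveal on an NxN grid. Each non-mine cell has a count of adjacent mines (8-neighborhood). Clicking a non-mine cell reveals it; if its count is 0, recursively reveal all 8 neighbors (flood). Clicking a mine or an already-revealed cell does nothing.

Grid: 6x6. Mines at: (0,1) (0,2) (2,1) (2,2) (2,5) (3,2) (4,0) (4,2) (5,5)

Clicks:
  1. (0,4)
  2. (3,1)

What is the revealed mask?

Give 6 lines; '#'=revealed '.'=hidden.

Answer: ...###
...###
......
.#....
......
......

Derivation:
Click 1 (0,4) count=0: revealed 6 new [(0,3) (0,4) (0,5) (1,3) (1,4) (1,5)] -> total=6
Click 2 (3,1) count=5: revealed 1 new [(3,1)] -> total=7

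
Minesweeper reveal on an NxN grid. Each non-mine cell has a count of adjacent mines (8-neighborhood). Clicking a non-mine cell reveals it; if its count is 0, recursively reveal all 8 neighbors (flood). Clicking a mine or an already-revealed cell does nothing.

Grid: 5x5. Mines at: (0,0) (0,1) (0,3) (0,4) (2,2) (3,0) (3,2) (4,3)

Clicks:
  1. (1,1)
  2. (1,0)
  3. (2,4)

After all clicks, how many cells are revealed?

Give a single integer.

Answer: 8

Derivation:
Click 1 (1,1) count=3: revealed 1 new [(1,1)] -> total=1
Click 2 (1,0) count=2: revealed 1 new [(1,0)] -> total=2
Click 3 (2,4) count=0: revealed 6 new [(1,3) (1,4) (2,3) (2,4) (3,3) (3,4)] -> total=8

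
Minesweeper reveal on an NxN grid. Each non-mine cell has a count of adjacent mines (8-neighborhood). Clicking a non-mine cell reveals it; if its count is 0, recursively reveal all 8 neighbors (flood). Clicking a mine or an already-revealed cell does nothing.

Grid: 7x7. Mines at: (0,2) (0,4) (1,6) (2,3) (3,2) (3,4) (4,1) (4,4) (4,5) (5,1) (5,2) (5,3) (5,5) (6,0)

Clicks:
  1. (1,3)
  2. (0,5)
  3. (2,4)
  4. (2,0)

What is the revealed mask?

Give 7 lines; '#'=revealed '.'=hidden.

Click 1 (1,3) count=3: revealed 1 new [(1,3)] -> total=1
Click 2 (0,5) count=2: revealed 1 new [(0,5)] -> total=2
Click 3 (2,4) count=2: revealed 1 new [(2,4)] -> total=3
Click 4 (2,0) count=0: revealed 8 new [(0,0) (0,1) (1,0) (1,1) (2,0) (2,1) (3,0) (3,1)] -> total=11

Answer: ##...#.
##.#...
##..#..
##.....
.......
.......
.......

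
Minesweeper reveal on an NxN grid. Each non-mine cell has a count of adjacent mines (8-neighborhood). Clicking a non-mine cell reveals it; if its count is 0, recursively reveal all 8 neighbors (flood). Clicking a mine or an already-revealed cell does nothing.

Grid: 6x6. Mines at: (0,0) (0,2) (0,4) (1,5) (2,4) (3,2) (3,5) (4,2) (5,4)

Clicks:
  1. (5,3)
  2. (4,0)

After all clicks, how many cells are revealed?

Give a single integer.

Answer: 11

Derivation:
Click 1 (5,3) count=2: revealed 1 new [(5,3)] -> total=1
Click 2 (4,0) count=0: revealed 10 new [(1,0) (1,1) (2,0) (2,1) (3,0) (3,1) (4,0) (4,1) (5,0) (5,1)] -> total=11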